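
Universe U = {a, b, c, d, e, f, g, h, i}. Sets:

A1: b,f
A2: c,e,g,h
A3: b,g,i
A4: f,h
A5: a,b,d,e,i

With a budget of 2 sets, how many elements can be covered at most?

8

Choosing A2, A5 covers {a, b, c, d, e, g, h, i} — 8 elements.
No choice of 2 sets does better; here f is left uncovered.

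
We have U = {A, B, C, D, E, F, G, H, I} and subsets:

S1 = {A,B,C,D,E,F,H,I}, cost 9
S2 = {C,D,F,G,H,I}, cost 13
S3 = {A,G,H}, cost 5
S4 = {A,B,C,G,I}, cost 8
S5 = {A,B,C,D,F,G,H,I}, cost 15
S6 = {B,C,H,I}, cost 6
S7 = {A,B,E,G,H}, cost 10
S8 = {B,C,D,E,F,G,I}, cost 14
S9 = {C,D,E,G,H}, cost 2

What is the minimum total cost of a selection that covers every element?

11

S1, S9 cover every element at cost 9 + 2 = 11.
Any cover uses at least 2 sets; among all covering selections none totals below 11.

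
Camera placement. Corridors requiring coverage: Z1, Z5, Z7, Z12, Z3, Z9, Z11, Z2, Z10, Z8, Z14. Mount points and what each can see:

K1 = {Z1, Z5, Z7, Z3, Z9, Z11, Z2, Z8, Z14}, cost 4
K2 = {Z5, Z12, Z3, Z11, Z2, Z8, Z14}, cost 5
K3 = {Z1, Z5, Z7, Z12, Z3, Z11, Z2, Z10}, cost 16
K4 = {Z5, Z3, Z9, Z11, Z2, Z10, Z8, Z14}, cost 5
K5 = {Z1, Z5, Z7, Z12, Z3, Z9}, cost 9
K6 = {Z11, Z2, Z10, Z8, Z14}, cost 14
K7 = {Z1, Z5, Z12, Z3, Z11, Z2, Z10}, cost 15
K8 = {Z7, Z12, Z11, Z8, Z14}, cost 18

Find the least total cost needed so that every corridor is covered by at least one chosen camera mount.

K4, K5 cover every corridor at cost 5 + 9 = 14.
Any cover uses at least 2 camera mounts; among all covering selections none totals below 14.

14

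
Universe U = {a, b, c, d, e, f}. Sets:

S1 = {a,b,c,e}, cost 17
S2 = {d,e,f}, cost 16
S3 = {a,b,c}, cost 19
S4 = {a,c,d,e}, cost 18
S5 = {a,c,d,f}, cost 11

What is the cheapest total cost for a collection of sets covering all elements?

S1, S5 cover every element at cost 17 + 11 = 28.
Any cover uses at least 2 sets; among all covering selections none totals below 28.

28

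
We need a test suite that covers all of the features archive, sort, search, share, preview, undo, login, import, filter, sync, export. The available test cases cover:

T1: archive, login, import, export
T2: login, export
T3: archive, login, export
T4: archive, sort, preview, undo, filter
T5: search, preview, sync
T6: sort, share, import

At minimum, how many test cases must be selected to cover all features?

T1, T4, T5, T6 together cover {archive, sort, search, share, preview, undo, login, import, filter, sync, export} — every feature.
No 3 of the 6 test cases cover everything (all 20 triples fall short), so 4 is minimum.

4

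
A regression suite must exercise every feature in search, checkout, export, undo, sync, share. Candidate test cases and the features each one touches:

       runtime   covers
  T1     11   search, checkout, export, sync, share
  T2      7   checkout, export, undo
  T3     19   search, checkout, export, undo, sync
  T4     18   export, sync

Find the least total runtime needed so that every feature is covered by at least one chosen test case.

T1, T2 cover every feature at runtime 11 + 7 = 18.
Any cover uses at least 2 test cases; among all covering selections none totals below 18.

18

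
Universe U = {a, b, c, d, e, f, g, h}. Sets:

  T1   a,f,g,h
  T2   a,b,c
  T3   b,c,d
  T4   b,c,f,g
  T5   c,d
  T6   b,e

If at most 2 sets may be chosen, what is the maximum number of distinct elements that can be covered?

Choosing T1, T3 covers {a, b, c, d, f, g, h} — 7 elements.
No choice of 2 sets does better; here e is left uncovered.

7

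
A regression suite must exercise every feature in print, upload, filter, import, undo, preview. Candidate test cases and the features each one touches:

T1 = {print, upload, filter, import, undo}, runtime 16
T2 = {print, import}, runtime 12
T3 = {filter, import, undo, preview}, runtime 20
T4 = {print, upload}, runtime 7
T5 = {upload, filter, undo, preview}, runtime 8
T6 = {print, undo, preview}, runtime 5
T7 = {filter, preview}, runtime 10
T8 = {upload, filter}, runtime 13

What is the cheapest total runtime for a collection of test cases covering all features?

20

T2, T5 cover every feature at runtime 12 + 8 = 20.
Any cover uses at least 2 test cases; among all covering selections none totals below 20.
Greedy by coverage-per-runtime would pick T6, T5, T2 for 25 — worse than the optimum 20.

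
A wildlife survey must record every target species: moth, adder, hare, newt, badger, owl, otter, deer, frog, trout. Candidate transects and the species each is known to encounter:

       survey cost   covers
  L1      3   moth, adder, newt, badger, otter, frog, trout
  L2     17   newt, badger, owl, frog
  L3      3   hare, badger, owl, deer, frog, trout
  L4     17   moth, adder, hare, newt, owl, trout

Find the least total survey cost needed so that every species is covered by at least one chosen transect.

6

L1, L3 cover every species at survey cost 3 + 3 = 6.
Any cover uses at least 2 transects; among all covering selections none totals below 6.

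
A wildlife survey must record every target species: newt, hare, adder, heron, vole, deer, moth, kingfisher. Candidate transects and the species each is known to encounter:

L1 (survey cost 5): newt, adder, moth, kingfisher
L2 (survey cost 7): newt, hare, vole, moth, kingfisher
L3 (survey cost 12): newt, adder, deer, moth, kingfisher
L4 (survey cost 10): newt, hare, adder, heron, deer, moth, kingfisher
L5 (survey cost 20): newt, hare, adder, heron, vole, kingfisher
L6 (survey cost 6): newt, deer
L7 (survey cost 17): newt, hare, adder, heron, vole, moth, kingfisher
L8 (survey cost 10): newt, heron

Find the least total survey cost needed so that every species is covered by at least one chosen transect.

L2, L4 cover every species at survey cost 7 + 10 = 17.
Any cover uses at least 2 transects; among all covering selections none totals below 17.
Greedy by coverage-per-survey cost would pick L1, L4, L2 for 22 — worse than the optimum 17.

17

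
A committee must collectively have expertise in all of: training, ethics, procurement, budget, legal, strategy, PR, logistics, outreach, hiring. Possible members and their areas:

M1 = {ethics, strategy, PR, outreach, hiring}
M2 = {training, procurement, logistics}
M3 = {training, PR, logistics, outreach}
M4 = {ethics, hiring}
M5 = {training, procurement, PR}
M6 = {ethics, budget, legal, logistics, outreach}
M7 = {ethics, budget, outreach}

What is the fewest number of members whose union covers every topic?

3

M1, M2, M6 together cover {training, ethics, procurement, budget, legal, strategy, PR, logistics, outreach, hiring} — every topic.
No 2 of the 7 members cover everything (all 21 pairs fall short), so 3 is minimum.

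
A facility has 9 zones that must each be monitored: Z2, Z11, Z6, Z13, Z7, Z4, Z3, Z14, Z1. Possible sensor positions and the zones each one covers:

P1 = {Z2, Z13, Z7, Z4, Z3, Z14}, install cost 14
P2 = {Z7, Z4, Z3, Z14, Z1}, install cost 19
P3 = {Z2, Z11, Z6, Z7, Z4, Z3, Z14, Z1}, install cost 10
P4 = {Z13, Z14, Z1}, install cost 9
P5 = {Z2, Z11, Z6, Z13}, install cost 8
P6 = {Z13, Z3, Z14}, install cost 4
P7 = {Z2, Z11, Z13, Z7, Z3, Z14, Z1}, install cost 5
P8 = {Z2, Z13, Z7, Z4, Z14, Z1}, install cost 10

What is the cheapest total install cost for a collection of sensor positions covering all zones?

P3, P6 cover every zone at install cost 10 + 4 = 14.
Any cover uses at least 2 sensor positions; among all covering selections none totals below 14.
Greedy by coverage-per-install cost would pick P7, P3 for 15 — worse than the optimum 14.

14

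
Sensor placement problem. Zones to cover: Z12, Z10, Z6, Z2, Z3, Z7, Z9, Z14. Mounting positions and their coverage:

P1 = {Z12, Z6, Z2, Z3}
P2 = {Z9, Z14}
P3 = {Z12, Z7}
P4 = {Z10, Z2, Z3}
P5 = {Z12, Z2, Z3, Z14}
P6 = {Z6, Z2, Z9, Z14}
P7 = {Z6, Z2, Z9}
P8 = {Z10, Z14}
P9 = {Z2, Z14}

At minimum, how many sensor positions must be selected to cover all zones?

P3, P4, P6 together cover {Z12, Z10, Z6, Z2, Z3, Z7, Z9, Z14} — every zone.
No 2 of the 9 sensor positions cover everything (all 36 pairs fall short), so 3 is minimum.
Greedy (largest uncovered first) would take P1, P2, P3, P4 — 4 sensor positions — but 3 suffice.

3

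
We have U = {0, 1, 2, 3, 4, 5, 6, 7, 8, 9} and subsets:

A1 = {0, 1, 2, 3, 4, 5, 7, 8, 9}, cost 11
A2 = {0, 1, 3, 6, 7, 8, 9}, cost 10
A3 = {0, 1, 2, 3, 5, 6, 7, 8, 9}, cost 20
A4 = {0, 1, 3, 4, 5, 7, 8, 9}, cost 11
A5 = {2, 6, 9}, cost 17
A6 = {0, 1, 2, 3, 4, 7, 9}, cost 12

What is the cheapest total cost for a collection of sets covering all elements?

21

A1, A2 cover every element at cost 11 + 10 = 21.
Any cover uses at least 2 sets; among all covering selections none totals below 21.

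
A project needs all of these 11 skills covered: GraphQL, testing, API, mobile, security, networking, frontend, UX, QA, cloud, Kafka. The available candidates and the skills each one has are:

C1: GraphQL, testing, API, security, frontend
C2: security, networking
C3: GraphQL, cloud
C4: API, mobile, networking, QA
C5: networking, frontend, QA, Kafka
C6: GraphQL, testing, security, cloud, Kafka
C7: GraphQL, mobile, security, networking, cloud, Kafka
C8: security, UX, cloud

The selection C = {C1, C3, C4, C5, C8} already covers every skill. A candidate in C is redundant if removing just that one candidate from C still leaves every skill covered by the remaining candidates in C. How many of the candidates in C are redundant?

1

Drop C1: testing uncovered — not redundant.
Drop C3: the rest still cover every skill — redundant.
Drop C4: mobile uncovered — not redundant.
Drop C5: Kafka uncovered — not redundant.
Drop C8: UX uncovered — not redundant.
1 redundant: C3.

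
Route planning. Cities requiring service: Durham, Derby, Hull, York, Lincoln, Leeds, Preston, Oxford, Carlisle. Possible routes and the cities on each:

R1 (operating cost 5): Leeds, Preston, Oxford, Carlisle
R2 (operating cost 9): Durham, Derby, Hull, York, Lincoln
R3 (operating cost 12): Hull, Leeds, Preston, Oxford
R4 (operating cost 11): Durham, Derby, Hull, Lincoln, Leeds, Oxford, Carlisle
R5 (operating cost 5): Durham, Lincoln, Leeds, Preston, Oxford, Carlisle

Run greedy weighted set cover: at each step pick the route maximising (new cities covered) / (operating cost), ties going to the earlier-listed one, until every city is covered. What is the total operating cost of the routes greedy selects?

Pick 1: R5 adds 6 new (Durham, Lincoln, Leeds, Preston, Oxford, Carlisle) at operating cost 5 (ratio 6/5).
Pick 2: R2 adds 3 new (Derby, Hull, York) at operating cost 9 (ratio 3/9).
Greedy total operating cost: 5 + 9 = 14.

14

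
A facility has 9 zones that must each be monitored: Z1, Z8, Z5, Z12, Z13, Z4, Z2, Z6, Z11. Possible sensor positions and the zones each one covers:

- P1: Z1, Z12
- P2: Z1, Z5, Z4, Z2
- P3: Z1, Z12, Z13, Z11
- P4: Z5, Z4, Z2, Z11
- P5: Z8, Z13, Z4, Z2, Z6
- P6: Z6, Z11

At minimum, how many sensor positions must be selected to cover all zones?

3

P1, P4, P5 together cover {Z1, Z8, Z5, Z12, Z13, Z4, Z2, Z6, Z11} — every zone.
No 2 of the 6 sensor positions cover everything (all 15 pairs fall short), so 3 is minimum.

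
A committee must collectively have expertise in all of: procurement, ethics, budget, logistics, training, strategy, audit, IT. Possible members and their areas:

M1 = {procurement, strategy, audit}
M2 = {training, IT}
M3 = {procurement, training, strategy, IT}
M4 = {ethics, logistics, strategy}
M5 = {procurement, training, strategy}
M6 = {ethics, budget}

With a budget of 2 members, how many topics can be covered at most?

Choosing M3, M4 covers {procurement, ethics, logistics, training, strategy, IT} — 6 topics.
No choice of 2 members does better; here budget, audit are left uncovered.

6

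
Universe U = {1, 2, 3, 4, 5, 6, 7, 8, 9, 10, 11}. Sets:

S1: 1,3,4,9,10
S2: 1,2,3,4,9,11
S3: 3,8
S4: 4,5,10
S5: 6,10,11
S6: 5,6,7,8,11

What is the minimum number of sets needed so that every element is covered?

S1, S2, S6 together cover {1, 2, 3, 4, 5, 6, 7, 8, 9, 10, 11} — every element.
No 2 of the 6 sets cover everything (all 15 pairs fall short), so 3 is minimum.

3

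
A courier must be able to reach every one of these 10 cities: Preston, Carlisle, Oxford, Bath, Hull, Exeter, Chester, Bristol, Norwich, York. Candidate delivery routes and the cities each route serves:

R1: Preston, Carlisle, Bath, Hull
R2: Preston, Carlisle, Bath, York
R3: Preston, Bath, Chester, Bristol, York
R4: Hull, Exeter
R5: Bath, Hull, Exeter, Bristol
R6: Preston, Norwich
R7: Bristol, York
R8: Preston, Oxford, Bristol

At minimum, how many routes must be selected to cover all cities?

R1, R3, R4, R6, R8 together cover {Preston, Carlisle, Oxford, Bath, Hull, Exeter, Chester, Bristol, Norwich, York} — every city.
No 4 of the 8 routes cover everything (all 70 size-4 selections fall short), so 5 is minimum.

5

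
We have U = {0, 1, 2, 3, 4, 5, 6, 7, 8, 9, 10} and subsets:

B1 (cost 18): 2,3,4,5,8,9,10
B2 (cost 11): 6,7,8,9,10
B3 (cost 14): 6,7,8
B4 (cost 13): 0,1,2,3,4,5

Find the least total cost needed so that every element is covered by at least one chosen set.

24

B2, B4 cover every element at cost 11 + 13 = 24.
Any cover uses at least 2 sets; among all covering selections none totals below 24.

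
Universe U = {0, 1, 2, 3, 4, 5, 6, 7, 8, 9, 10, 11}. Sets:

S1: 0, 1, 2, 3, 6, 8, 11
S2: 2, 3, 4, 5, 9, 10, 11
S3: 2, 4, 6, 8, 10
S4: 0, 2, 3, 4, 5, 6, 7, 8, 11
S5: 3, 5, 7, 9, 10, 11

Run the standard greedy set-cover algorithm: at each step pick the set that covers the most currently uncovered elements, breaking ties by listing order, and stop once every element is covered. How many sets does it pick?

Pick 1: S4 covers 9 new elements (0, 2, 3, 4, 5, 6, 7, 8, 11).
Pick 2: S2 covers 2 new elements (9, 10).
Pick 3: S1 covers 1 new elements (1).
Greedy uses 3 sets.

3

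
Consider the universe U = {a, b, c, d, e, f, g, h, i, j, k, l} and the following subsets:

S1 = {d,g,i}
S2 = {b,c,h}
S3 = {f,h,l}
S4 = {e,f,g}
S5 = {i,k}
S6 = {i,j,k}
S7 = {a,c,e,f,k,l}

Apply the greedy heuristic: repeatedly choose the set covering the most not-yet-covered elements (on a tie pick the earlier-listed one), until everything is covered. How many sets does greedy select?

Pick 1: S7 covers 6 new elements (a, c, e, f, k, l).
Pick 2: S1 covers 3 new elements (d, g, i).
Pick 3: S2 covers 2 new elements (b, h).
Pick 4: S6 covers 1 new elements (j).
Greedy uses 4 sets.

4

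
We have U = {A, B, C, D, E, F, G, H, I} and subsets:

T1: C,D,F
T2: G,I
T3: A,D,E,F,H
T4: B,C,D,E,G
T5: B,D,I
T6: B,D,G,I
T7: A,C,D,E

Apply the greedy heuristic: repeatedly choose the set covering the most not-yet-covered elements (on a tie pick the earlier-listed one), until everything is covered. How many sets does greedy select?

3

Pick 1: T3 covers 5 new elements (A, D, E, F, H).
Pick 2: T4 covers 3 new elements (B, C, G).
Pick 3: T2 covers 1 new elements (I).
Greedy uses 3 sets.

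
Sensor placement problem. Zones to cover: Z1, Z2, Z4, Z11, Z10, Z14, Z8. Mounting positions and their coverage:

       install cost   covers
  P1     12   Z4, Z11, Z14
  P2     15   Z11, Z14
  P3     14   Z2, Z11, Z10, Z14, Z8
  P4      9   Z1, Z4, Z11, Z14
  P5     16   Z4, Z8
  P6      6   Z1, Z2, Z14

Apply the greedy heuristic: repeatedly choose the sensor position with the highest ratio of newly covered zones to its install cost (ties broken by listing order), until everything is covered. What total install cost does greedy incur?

Pick 1: P6 adds 3 new (Z1, Z2, Z14) at install cost 6 (ratio 3/6).
Pick 2: P4 adds 2 new (Z4, Z11) at install cost 9 (ratio 2/9).
Pick 3: P3 adds 2 new (Z10, Z8) at install cost 14 (ratio 2/14).
Greedy total install cost: 6 + 9 + 14 = 29. (The true optimum is 23, so greedy overshoots here.)

29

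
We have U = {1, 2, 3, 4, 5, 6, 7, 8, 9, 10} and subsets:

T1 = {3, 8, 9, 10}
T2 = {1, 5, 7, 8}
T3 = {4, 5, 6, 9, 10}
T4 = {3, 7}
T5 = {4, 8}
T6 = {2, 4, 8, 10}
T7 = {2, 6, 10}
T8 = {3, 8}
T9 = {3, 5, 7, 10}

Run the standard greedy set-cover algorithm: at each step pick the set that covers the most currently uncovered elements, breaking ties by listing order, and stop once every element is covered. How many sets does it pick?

Pick 1: T3 covers 5 new elements (4, 5, 6, 9, 10).
Pick 2: T2 covers 3 new elements (1, 7, 8).
Pick 3: T1 covers 1 new elements (3).
Pick 4: T6 covers 1 new elements (2).
Greedy uses 4 sets.

4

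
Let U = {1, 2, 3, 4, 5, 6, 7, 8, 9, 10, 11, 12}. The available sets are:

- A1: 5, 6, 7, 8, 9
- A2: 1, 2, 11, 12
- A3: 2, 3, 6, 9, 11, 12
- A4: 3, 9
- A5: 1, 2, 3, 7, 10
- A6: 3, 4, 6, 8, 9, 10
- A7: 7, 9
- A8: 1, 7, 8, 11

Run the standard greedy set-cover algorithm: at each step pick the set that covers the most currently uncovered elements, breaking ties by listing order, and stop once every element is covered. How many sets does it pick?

4

Pick 1: A3 covers 6 new elements (2, 3, 6, 9, 11, 12).
Pick 2: A1 covers 3 new elements (5, 7, 8).
Pick 3: A5 covers 2 new elements (1, 10).
Pick 4: A6 covers 1 new elements (4).
Greedy uses 4 sets. (The true minimum is 3.)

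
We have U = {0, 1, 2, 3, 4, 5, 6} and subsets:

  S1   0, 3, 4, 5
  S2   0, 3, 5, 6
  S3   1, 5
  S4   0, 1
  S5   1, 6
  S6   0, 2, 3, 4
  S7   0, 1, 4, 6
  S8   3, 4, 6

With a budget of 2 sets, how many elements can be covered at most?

Choosing S1, S5 covers {0, 1, 3, 4, 5, 6} — 6 elements.
No choice of 2 sets does better; here 2 is left uncovered.

6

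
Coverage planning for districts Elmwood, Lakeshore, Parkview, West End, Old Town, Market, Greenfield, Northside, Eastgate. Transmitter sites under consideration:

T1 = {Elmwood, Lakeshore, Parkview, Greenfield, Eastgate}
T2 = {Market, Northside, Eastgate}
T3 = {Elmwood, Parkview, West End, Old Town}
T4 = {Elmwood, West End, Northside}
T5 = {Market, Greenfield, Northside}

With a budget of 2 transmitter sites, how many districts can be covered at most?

7

Choosing T1, T2 covers {Elmwood, Lakeshore, Parkview, Market, Greenfield, Northside, Eastgate} — 7 districts.
No choice of 2 transmitter sites does better; here West End, Old Town are left uncovered.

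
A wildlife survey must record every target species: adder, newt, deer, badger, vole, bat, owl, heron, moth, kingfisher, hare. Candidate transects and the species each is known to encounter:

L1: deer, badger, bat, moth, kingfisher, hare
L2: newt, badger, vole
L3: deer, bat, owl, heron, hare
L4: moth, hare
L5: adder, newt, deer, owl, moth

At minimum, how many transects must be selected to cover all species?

L1, L2, L3, L5 together cover {adder, newt, deer, badger, vole, bat, owl, heron, moth, kingfisher, hare} — every species.
No 3 of the 5 transects cover everything (all 10 triples fall short), so 4 is minimum.

4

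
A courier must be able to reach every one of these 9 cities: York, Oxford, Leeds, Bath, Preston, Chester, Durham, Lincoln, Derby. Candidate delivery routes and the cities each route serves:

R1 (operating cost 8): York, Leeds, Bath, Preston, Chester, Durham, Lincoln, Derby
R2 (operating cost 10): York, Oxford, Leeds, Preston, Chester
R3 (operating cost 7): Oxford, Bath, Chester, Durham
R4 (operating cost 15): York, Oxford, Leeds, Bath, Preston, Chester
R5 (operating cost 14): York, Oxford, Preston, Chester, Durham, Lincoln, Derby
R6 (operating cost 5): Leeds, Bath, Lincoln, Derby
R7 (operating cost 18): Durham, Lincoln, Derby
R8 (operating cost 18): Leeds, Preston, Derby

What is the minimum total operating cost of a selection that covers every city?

R1, R3 cover every city at operating cost 8 + 7 = 15.
Any cover uses at least 2 routes; among all covering selections none totals below 15.

15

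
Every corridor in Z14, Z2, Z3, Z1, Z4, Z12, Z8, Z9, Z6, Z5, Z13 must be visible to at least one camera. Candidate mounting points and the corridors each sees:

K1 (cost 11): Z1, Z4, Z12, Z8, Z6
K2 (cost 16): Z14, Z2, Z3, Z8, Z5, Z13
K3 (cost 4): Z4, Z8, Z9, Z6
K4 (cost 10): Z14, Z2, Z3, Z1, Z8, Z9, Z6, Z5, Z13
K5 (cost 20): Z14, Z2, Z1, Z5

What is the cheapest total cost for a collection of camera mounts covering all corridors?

21

K1, K4 cover every corridor at cost 11 + 10 = 21.
Any cover uses at least 2 camera mounts; among all covering selections none totals below 21.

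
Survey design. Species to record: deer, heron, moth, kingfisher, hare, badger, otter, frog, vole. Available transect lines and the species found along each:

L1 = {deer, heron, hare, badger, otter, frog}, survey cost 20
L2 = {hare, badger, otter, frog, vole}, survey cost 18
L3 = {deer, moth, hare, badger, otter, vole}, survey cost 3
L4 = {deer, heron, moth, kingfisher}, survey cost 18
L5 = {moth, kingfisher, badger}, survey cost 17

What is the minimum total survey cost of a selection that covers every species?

36

L2, L4 cover every species at survey cost 18 + 18 = 36.
Any cover uses at least 2 transects; among all covering selections none totals below 36.
Greedy by coverage-per-survey cost would pick L3, L4, L2 for 39 — worse than the optimum 36.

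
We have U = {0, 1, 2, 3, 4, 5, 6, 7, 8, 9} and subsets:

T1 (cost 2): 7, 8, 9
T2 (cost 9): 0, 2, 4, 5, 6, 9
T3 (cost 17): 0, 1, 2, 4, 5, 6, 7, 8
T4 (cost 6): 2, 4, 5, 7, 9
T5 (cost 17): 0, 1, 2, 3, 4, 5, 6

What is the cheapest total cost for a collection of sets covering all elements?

T1, T5 cover every element at cost 2 + 17 = 19.
Any cover uses at least 2 sets; among all covering selections none totals below 19.
Greedy by coverage-per-cost would pick T1, T2, T5 for 28 — worse than the optimum 19.

19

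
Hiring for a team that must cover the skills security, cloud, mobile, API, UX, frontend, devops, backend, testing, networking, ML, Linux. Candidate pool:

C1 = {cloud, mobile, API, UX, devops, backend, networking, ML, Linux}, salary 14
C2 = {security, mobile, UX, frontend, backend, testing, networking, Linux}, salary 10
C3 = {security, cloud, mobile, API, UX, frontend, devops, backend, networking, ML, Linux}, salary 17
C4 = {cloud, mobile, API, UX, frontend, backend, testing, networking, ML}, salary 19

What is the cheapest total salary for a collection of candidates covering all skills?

C1, C2 cover every skill at salary 14 + 10 = 24.
Any cover uses at least 2 candidates; among all covering selections none totals below 24.

24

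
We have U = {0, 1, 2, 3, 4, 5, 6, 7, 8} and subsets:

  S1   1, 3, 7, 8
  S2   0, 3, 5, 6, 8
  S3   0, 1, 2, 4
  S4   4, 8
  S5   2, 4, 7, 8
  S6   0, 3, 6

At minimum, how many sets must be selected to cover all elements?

S1, S2, S3 together cover {0, 1, 2, 3, 4, 5, 6, 7, 8} — every element.
No 2 of the 6 sets cover everything (all 15 pairs fall short), so 3 is minimum.

3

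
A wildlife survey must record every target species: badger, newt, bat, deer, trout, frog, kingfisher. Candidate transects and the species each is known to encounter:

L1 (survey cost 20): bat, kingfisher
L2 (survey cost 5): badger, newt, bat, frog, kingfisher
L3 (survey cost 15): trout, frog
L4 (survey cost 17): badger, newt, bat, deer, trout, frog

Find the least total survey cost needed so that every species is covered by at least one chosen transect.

L2, L4 cover every species at survey cost 5 + 17 = 22.
Any cover uses at least 2 transects; among all covering selections none totals below 22.

22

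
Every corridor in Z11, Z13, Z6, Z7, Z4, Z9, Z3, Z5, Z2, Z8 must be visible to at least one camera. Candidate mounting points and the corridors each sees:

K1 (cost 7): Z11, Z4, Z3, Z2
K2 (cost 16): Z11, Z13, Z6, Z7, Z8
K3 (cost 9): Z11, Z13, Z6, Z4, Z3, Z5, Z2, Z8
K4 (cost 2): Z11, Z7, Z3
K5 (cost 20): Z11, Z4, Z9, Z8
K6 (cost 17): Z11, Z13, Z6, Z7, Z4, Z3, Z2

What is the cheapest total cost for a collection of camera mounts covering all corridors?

31

K3, K4, K5 cover every corridor at cost 9 + 2 + 20 = 31.
Any cover uses at least 3 camera mounts; among all covering selections none totals below 31.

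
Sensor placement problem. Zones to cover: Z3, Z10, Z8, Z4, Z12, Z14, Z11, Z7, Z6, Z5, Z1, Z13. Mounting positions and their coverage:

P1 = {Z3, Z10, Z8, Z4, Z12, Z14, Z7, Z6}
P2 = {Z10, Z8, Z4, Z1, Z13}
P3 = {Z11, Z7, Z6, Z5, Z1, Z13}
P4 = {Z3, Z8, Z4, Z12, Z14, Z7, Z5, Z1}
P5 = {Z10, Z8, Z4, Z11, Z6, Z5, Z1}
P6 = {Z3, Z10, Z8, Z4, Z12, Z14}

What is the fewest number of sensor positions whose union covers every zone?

2

P1, P3 together cover {Z3, Z10, Z8, Z4, Z12, Z14, Z11, Z7, Z6, Z5, Z1, Z13} — every zone.
No single sensor position contains all 12 zones, so 2 is optimal.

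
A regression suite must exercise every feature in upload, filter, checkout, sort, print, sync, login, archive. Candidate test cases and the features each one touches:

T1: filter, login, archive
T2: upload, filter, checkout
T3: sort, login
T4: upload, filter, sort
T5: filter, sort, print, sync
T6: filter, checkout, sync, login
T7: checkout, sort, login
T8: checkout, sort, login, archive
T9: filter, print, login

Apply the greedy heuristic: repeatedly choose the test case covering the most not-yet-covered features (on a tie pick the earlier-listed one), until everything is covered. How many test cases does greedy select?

3

Pick 1: T5 covers 4 new features (filter, sort, print, sync).
Pick 2: T8 covers 3 new features (checkout, login, archive).
Pick 3: T2 covers 1 new features (upload).
Greedy uses 3 test cases.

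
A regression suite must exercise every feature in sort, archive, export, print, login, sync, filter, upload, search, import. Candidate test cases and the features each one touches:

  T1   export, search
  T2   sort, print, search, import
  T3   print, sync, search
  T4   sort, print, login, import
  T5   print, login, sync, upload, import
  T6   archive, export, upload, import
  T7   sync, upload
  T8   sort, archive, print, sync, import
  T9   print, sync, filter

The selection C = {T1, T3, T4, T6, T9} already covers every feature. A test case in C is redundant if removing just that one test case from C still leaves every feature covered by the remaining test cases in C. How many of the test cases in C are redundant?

2

Drop T1: the rest still cover every feature — redundant.
Drop T3: the rest still cover every feature — redundant.
Drop T4: sort, login uncovered — not redundant.
Drop T6: archive, upload uncovered — not redundant.
Drop T9: filter uncovered — not redundant.
2 redundant: T1, T3.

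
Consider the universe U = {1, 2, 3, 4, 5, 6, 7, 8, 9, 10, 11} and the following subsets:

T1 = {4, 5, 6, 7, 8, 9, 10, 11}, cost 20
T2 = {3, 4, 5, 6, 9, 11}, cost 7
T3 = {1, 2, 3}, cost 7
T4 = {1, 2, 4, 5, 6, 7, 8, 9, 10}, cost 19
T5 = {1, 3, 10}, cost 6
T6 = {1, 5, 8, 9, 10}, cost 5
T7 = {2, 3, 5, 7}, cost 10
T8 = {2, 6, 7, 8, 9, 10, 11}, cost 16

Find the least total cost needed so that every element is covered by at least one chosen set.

T2, T6, T7 cover every element at cost 7 + 5 + 10 = 22.
Any cover uses at least 2 sets; among all covering selections none totals below 22.

22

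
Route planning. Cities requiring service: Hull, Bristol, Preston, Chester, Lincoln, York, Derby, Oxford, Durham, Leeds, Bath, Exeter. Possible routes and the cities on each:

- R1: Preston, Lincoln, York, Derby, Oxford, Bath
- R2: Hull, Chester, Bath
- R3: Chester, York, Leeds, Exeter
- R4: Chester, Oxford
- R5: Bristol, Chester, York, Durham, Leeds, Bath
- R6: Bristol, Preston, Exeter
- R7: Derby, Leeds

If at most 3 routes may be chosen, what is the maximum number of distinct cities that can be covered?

11

Choosing R1, R2, R5 covers {Hull, Bristol, Preston, Chester, Lincoln, York, Derby, Oxford, Durham, Leeds, Bath} — 11 cities.
No choice of 3 routes does better; here Exeter is left uncovered.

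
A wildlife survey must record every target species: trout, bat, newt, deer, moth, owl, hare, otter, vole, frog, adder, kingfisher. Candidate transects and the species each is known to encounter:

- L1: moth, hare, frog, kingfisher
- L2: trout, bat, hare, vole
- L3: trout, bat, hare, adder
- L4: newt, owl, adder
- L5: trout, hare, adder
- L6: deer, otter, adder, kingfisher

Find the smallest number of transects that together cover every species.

L1, L2, L4, L6 together cover {trout, bat, newt, deer, moth, owl, hare, otter, vole, frog, adder, kingfisher} — every species.
No 3 of the 6 transects cover everything (all 20 triples fall short), so 4 is minimum.

4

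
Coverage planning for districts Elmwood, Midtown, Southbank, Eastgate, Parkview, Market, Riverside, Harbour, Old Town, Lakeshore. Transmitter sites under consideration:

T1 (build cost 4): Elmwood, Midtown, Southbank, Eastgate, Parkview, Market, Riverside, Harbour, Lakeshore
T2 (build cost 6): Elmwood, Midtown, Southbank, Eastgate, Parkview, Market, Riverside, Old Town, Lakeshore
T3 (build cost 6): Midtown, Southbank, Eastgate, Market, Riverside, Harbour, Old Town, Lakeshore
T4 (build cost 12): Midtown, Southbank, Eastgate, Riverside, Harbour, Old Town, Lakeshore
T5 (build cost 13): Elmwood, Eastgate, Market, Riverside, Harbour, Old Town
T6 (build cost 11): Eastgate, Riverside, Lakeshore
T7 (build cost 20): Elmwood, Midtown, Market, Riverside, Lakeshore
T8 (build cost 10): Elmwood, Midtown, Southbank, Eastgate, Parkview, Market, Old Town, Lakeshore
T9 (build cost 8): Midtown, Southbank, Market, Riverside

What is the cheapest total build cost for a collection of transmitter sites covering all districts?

10

T1, T2 cover every district at build cost 4 + 6 = 10.
Any cover uses at least 2 transmitter sites; among all covering selections none totals below 10.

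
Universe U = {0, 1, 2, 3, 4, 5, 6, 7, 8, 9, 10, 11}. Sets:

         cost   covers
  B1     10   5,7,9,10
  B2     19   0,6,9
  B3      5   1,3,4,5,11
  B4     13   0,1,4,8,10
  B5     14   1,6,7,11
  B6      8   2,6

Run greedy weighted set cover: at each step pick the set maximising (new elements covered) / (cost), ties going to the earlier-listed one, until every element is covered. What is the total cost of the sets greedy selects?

Pick 1: B3 adds 5 new (1, 3, 4, 5, 11) at cost 5 (ratio 5/5).
Pick 2: B1 adds 3 new (7, 9, 10) at cost 10 (ratio 3/10).
Pick 3: B6 adds 2 new (2, 6) at cost 8 (ratio 2/8).
Pick 4: B4 adds 2 new (0, 8) at cost 13 (ratio 2/13).
Greedy total cost: 5 + 10 + 8 + 13 = 36.

36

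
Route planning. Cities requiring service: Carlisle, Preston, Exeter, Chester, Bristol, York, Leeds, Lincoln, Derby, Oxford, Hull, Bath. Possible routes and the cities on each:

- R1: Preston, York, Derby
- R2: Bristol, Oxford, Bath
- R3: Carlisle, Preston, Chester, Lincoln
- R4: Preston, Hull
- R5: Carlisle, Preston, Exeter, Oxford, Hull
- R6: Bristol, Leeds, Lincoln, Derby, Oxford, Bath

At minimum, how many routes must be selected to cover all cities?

4

R1, R3, R5, R6 together cover {Carlisle, Preston, Exeter, Chester, Bristol, York, Leeds, Lincoln, Derby, Oxford, Hull, Bath} — every city.
No 3 of the 6 routes cover everything (all 20 triples fall short), so 4 is minimum.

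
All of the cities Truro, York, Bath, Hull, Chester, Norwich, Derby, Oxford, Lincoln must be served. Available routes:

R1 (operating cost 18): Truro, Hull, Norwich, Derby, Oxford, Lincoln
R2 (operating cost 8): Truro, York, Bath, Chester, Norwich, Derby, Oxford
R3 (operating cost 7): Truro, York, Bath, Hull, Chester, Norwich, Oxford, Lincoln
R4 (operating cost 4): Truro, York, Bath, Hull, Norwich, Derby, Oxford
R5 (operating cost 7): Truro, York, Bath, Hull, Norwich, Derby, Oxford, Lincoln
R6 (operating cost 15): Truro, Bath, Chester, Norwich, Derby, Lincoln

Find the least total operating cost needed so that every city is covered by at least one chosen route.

11

R3, R4 cover every city at operating cost 7 + 4 = 11.
Any cover uses at least 2 routes; among all covering selections none totals below 11.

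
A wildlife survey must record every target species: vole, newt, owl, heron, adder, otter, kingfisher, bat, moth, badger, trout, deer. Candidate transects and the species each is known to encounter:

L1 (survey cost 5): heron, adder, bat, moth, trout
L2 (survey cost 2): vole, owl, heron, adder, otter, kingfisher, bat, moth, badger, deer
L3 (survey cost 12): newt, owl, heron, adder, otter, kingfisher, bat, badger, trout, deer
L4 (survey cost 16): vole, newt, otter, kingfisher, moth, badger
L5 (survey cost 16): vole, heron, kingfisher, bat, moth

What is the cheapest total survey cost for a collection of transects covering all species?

L2, L3 cover every species at survey cost 2 + 12 = 14.
Any cover uses at least 2 transects; among all covering selections none totals below 14.

14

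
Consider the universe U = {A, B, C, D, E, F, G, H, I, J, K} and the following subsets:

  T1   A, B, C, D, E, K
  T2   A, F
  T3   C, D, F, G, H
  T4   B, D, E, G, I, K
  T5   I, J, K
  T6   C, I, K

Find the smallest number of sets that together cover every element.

3

T1, T3, T5 together cover {A, B, C, D, E, F, G, H, I, J, K} — every element.
No 2 of the 6 sets cover everything (all 15 pairs fall short), so 3 is minimum.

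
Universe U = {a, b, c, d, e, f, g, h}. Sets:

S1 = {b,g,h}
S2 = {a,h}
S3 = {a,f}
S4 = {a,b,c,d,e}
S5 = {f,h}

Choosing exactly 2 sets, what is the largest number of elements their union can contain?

Choosing S1, S4 covers {a, b, c, d, e, g, h} — 7 elements.
No choice of 2 sets does better; here f is left uncovered.

7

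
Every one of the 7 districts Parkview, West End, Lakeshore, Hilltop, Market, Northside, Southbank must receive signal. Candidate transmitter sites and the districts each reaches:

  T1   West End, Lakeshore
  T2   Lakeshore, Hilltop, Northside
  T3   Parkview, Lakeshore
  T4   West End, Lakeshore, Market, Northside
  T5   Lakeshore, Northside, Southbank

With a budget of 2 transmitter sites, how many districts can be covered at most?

Choosing T2, T4 covers {West End, Lakeshore, Hilltop, Market, Northside} — 5 districts.
No choice of 2 transmitter sites does better; here Parkview, Southbank are left uncovered.

5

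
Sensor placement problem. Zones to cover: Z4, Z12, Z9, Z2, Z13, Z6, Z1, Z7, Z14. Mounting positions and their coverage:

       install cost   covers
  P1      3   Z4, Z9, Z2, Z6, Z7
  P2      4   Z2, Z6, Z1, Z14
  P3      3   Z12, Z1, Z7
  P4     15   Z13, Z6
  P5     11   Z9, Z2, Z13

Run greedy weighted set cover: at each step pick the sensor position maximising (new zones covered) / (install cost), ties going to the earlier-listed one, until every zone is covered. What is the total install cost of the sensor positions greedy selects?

Pick 1: P1 adds 5 new (Z4, Z9, Z2, Z6, Z7) at install cost 3 (ratio 5/3).
Pick 2: P3 adds 2 new (Z12, Z1) at install cost 3 (ratio 2/3).
Pick 3: P2 adds 1 new (Z14) at install cost 4 (ratio 1/4).
Pick 4: P5 adds 1 new (Z13) at install cost 11 (ratio 1/11).
Greedy total install cost: 3 + 3 + 4 + 11 = 21.

21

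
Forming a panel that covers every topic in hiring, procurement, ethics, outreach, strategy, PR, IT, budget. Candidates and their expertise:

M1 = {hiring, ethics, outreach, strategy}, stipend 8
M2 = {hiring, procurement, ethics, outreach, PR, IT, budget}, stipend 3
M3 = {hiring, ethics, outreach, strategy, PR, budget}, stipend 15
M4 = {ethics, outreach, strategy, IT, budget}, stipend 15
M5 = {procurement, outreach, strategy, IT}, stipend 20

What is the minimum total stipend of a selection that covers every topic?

11

M1, M2 cover every topic at stipend 8 + 3 = 11.
Any cover uses at least 2 members; among all covering selections none totals below 11.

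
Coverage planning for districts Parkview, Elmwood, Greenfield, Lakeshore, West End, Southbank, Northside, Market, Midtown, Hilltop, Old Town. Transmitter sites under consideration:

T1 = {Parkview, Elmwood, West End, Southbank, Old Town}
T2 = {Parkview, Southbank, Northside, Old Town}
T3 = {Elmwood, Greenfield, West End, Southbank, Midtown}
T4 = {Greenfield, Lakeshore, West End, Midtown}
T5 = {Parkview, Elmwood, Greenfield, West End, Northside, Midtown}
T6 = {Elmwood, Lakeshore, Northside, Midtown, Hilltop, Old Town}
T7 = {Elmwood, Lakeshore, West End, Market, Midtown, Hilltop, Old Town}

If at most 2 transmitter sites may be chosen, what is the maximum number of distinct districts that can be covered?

Choosing T2, T7 covers {Parkview, Elmwood, Lakeshore, West End, Southbank, Northside, Market, Midtown, Hilltop, Old Town} — 10 districts.
No choice of 2 transmitter sites does better; here Greenfield is left uncovered.

10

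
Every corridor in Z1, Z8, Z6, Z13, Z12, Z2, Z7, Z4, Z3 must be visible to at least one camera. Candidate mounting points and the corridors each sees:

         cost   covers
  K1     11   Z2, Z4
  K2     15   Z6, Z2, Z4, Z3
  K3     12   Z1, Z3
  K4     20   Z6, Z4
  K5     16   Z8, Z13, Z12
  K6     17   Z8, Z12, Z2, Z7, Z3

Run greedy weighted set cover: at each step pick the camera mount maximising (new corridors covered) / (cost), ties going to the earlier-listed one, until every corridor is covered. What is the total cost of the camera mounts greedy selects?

Pick 1: K6 adds 5 new (Z8, Z12, Z2, Z7, Z3) at cost 17 (ratio 5/17).
Pick 2: K2 adds 2 new (Z6, Z4) at cost 15 (ratio 2/15).
Pick 3: K3 adds 1 new (Z1) at cost 12 (ratio 1/12).
Pick 4: K5 adds 1 new (Z13) at cost 16 (ratio 1/16).
Greedy total cost: 17 + 15 + 12 + 16 = 60.

60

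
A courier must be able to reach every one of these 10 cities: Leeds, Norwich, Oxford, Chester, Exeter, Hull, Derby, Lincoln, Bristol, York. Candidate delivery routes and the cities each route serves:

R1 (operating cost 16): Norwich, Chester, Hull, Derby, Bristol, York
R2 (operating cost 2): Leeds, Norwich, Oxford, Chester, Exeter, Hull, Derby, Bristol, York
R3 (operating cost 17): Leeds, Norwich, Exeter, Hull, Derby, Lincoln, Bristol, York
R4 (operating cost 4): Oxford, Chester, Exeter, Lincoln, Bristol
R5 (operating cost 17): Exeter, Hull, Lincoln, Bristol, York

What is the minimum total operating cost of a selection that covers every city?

6

R2, R4 cover every city at operating cost 2 + 4 = 6.
Any cover uses at least 2 routes; among all covering selections none totals below 6.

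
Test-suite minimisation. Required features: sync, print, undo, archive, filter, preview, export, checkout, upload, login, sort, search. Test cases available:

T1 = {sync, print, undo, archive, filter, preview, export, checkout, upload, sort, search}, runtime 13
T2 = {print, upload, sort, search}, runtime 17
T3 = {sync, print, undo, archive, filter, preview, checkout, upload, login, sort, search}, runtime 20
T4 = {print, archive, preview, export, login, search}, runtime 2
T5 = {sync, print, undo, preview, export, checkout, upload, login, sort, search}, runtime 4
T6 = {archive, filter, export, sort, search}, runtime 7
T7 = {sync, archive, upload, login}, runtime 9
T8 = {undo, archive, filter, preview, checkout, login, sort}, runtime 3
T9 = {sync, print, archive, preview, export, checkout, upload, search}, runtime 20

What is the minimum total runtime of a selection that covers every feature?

T5, T8 cover every feature at runtime 4 + 3 = 7.
Any cover uses at least 2 test cases; among all covering selections none totals below 7.

7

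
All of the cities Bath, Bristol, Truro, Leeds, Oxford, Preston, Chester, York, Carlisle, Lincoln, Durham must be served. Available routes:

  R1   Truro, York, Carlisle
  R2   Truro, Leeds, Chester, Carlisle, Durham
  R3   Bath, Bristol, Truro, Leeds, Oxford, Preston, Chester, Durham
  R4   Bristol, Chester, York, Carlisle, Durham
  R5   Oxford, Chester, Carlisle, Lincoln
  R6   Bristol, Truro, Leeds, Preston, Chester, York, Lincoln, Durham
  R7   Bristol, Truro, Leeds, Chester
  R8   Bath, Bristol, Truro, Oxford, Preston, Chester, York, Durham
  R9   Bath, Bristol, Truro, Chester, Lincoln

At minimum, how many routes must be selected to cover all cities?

3

R1, R3, R5 together cover {Bath, Bristol, Truro, Leeds, Oxford, Preston, Chester, York, Carlisle, Lincoln, Durham} — every city.
No 2 of the 9 routes cover everything (all 36 pairs fall short), so 3 is minimum.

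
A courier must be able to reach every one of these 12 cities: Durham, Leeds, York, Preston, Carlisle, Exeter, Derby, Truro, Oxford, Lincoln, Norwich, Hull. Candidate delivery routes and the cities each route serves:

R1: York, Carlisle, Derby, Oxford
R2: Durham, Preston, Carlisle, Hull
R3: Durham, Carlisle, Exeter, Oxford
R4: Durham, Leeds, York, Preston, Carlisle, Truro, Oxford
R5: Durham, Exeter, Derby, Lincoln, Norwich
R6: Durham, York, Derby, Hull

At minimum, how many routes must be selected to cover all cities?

R2, R4, R5 together cover {Durham, Leeds, York, Preston, Carlisle, Exeter, Derby, Truro, Oxford, Lincoln, Norwich, Hull} — every city.
No 2 of the 6 routes cover everything (all 15 pairs fall short), so 3 is minimum.

3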